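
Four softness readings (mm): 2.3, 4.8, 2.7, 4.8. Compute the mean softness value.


Sum = 2.3 + 4.8 + 2.7 + 4.8
Mean = 14.6 / 4 = 3.65 mm


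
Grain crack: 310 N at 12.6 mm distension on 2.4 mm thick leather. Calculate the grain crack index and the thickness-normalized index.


Crack index = 310 / 12.6 = 24.6 N/mm
Normalized = 24.6 / 2.4 = 10.3 N/mm per mm


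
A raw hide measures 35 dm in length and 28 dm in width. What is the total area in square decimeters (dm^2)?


980 dm^2

Area = length x width
Area = 35 x 28 = 980 dm^2


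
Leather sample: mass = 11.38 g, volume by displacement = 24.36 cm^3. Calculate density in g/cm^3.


Density = mass / volume
Density = 11.38 / 24.36 = 0.467 g/cm^3


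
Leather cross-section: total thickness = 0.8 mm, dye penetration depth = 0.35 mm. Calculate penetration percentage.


43.8%


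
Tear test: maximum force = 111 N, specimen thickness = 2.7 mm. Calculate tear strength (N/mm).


Tear strength = force / thickness
Tear = 111 / 2.7 = 41.1 N/mm


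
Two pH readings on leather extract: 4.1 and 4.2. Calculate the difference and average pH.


Difference = |4.1 - 4.2| = 0.1
Average = (4.1 + 4.2) / 2 = 4.15


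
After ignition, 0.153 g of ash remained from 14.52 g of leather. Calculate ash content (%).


1.05%

Ash% = 0.153 / 14.52 x 100
Ash% = 1.05%


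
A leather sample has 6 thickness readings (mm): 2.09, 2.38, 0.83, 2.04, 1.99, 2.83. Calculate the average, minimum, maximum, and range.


Average = 2.03 mm
Min = 0.83 mm
Max = 2.83 mm
Range = 2.00 mm

Sum = 12.16
Average = 12.16 / 6 = 2.03 mm
Minimum = 0.83 mm
Maximum = 2.83 mm
Range = 2.83 - 0.83 = 2.00 mm


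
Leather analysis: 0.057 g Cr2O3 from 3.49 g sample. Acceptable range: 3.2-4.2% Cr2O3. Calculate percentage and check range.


Cr2O3 = 1.63%
Within range: No

Cr2O3% = 0.057 / 3.49 x 100 = 1.63%
Acceptable range: 3.2 to 4.2%
Within range: No


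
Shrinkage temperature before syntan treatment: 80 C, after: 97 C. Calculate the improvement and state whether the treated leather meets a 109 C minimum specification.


Improvement = 97 - 80 = 17 C
Spec check: 97 C >= 109 C? No


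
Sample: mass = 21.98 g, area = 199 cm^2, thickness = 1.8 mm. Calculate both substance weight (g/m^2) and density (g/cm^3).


Substance weight = 1104.5 g/m^2
Density = 0.614 g/cm^3

SW = 21.98 / 199 x 10000 = 1104.5 g/m^2
Volume = 199 x 1.8 / 10 = 35.82 cm^3
Density = 21.98 / 35.82 = 0.614 g/cm^3


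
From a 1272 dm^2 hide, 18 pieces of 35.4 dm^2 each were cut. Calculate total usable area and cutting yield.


Usable area = 637.2 dm^2
Yield = 50.1%

Total usable = 18 x 35.4 = 637.2 dm^2
Yield = 637.2 / 1272 x 100 = 50.1%


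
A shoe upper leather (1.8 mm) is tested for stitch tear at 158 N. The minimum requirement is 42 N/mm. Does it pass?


STS = 87.8 N/mm
Passes: Yes


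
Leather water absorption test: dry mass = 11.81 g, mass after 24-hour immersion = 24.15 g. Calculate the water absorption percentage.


104.5%

Water absorbed = 24.15 - 11.81 = 12.34 g
WA% = 12.34 / 11.81 x 100 = 104.5%


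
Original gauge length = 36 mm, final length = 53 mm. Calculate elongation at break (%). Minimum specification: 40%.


Elongation = 47.2%
Meets spec: Yes

Extension = 53 - 36 = 17 mm
Elongation = 17 / 36 x 100 = 47.2%
Minimum required: 40%
Meets specification: Yes


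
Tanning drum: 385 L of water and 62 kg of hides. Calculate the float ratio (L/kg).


Float ratio = water / hide weight
Ratio = 385 / 62 = 6.2


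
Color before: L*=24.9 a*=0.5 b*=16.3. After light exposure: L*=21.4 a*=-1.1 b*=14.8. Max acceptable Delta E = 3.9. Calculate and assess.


dL = -3.5, da = -1.6, db = -1.5
dE = sqrt((-3.5)^2 + (-1.6)^2 + (-1.5)^2) = 4.13
Max = 3.9
Passes: No


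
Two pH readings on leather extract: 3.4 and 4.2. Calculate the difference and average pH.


Difference = |3.4 - 4.2| = 0.8
Average = (3.4 + 4.2) / 2 = 3.80


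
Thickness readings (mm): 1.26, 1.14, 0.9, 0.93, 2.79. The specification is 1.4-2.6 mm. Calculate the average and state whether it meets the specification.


Average = 1.40 mm
Within specification: Yes

Sum = 7.02
Average = 7.02 / 5 = 1.40 mm
Specification range: 1.4 to 2.6 mm
Within spec: Yes


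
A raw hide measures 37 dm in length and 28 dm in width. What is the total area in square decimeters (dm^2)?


1036 dm^2

Area = length x width
Area = 37 x 28 = 1036 dm^2


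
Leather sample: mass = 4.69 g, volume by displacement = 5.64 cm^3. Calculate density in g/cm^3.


0.832 g/cm^3


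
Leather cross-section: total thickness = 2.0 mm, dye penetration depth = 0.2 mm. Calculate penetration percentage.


Penetration% = 0.2 / 2.0 x 100
Penetration = 10.0%


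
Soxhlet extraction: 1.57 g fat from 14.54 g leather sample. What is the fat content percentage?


Fat content = 1.57 / 14.54 x 100
Fat = 10.8%


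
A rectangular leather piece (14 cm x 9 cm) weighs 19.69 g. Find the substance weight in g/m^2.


Area = 14 x 9 = 126 cm^2
SW = 19.69 / 126 x 10000 = 1562.7 g/m^2


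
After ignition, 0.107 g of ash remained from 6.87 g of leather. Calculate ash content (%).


Ash% = 0.107 / 6.87 x 100
Ash% = 1.56%


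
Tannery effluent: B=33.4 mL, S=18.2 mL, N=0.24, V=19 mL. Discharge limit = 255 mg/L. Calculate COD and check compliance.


COD = (33.4 - 18.2) x 0.24 x 8000 / 19 = 1536.0 mg/L
Limit: 255 mg/L
Compliant: No


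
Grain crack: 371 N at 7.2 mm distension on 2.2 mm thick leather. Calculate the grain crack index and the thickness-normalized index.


Crack index = 51.5 N/mm
Normalized index = 23.4 N/mm per mm


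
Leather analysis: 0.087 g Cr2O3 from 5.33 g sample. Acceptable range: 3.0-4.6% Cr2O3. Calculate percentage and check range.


Cr2O3% = 0.087 / 5.33 x 100 = 1.63%
Acceptable range: 3.0 to 4.6%
Within range: No


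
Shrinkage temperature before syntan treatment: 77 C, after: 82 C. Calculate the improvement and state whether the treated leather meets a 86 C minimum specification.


Improvement = 82 - 77 = 5 C
Spec check: 82 C >= 86 C? No


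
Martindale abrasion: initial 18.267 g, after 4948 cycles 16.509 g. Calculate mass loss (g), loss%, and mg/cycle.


Mass loss = 1.758 g
Loss = 9.62%
Rate = 0.355 mg/cycle

Loss = 18.267 - 16.509 = 1.758 g
Loss% = 1.758 / 18.267 x 100 = 9.62%
Rate = 1.758 / 4948 x 1000 = 0.355 mg/cycle


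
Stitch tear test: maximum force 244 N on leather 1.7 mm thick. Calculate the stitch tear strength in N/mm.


143.5 N/mm

Stitch tear strength = force / thickness
STS = 244 / 1.7 = 143.5 N/mm


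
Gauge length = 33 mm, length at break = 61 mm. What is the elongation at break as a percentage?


84.8%


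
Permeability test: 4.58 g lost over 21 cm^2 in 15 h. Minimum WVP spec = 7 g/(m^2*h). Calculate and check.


WVP = 145.40 g/(m^2*h)
Meets specification: Yes

WVP = 4.58 / (21 x 15) x 10000 = 145.40 g/(m^2*h)
Minimum: 7 g/(m^2*h)
Meets spec: Yes


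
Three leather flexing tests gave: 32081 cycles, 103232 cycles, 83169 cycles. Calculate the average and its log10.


Average = 72827 cycles
log10 = 4.86

Average = (32081 + 103232 + 83169) / 3 = 72827 cycles
log10(72827) = 4.86


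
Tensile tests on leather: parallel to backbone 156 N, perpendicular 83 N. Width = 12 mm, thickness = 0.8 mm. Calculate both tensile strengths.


Area = 12 x 0.8 = 9.6 mm^2
TS (parallel) = 156 / 9.6 = 16.25 N/mm^2
TS (perpendicular) = 83 / 9.6 = 8.65 N/mm^2


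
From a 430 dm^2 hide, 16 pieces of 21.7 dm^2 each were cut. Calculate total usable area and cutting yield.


Total usable = 16 x 21.7 = 347.2 dm^2
Yield = 347.2 / 430 x 100 = 80.7%


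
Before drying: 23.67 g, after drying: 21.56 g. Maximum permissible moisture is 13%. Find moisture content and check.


Moisture content = 8.9%
Acceptable: Yes

MC = (23.67 - 21.56) / 23.67 x 100 = 8.9%
Maximum: 13%
Acceptable: Yes


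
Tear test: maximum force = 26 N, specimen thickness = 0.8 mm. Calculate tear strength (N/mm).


32.5 N/mm


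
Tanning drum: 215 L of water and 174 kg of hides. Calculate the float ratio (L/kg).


Float ratio = water / hide weight
Ratio = 215 / 174 = 1.2


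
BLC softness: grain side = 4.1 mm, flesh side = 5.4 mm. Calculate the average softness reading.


Average = (4.1 + 5.4) / 2
Average = 4.75 mm


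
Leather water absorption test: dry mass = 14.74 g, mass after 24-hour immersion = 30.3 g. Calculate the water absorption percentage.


105.6%

Water absorbed = 30.3 - 14.74 = 15.56 g
WA% = 15.56 / 14.74 x 100 = 105.6%


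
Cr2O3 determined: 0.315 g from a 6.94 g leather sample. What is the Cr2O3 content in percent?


Cr2O3% = 0.315 / 6.94 x 100
Cr2O3% = 4.54%


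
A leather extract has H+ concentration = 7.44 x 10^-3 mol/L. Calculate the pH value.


pH = -log10[H+]
pH = -log10(7.44 x 10^-3) = 2.13


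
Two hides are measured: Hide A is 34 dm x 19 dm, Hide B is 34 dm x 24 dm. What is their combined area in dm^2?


1462 dm^2


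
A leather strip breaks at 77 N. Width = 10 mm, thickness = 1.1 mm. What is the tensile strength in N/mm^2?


Cross-sectional area = 10 x 1.1 = 11.0 mm^2
Tensile strength = 77 / 11.0 = 7.00 N/mm^2


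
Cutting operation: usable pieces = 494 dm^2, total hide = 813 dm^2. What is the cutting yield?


60.8%

Yield = usable / total x 100
Yield = 494 / 813 x 100 = 60.8%


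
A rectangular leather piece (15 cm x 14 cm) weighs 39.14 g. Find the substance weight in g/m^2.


Area = 15 x 14 = 210 cm^2
SW = 39.14 / 210 x 10000 = 1863.8 g/m^2


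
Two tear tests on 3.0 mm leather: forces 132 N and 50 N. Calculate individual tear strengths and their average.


Tear 1 = 132 / 3.0 = 44.0 N/mm
Tear 2 = 50 / 3.0 = 16.7 N/mm
Average = (44.0 + 16.7) / 2 = 30.4 N/mm


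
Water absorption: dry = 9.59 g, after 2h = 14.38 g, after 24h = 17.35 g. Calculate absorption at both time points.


2h absorption = 49.9%
24h absorption = 80.9%

WA (2h) = (14.38 - 9.59) / 9.59 x 100 = 49.9%
WA (24h) = (17.35 - 9.59) / 9.59 x 100 = 80.9%


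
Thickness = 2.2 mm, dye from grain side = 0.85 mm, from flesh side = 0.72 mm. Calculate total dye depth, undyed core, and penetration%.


Total dyed = 0.85 + 0.72 = 1.57 mm
Undyed core = 2.2 - 1.57 = 0.63 mm
Penetration = 1.57 / 2.2 x 100 = 71.4%


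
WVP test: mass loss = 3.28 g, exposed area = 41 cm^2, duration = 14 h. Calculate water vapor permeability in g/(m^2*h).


57.14 g/(m^2*h)


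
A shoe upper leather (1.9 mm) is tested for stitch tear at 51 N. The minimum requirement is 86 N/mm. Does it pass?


STS = 26.8 N/mm
Passes: No


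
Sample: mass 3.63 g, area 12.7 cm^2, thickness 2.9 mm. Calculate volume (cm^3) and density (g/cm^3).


Volume = 3.683 cm^3
Density = 0.986 g/cm^3


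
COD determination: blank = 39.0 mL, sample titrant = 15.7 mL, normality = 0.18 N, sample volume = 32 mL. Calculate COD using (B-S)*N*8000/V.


COD = (39.0 - 15.7) x 0.18 x 8000 / 32
COD = 23.3 x 0.18 x 8000 / 32
COD = 1048.5 mg/L


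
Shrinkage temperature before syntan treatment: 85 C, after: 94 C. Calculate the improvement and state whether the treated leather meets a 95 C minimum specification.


Improvement = 94 - 85 = 9 C
Spec check: 94 C >= 95 C? No


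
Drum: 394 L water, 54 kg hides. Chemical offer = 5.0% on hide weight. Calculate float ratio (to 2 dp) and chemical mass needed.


Float ratio = 7.30
Chemical needed = 2.7 kg

Float ratio = 394 / 54 = 7.30
Chemical = 54 x 5.0 / 100 = 2.7 kg


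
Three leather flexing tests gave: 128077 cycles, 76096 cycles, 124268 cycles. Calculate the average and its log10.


Average = 109480 cycles
log10 = 5.04


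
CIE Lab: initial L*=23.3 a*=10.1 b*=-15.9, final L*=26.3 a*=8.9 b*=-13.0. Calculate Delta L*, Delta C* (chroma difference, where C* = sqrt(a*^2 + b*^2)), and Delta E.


Delta L* = 26.3 - 23.3 = 3.0
C1* = sqrt((10.1)^2 + (-15.9)^2) = 18.837
C2* = sqrt((8.9)^2 + (-13.0)^2) = 15.755
Delta C* = 15.755 - 18.837 = -3.08
Delta E = sqrt((3.0)^2 + (-1.2)^2 + (2.9)^2) = 4.34


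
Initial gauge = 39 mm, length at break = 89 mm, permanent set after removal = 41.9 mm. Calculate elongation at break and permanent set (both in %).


Elongation at break = 128.2%
Permanent set = 7.4%

Elongation at break = (89 - 39) / 39 x 100 = 128.2%
Permanent set = (41.9 - 39) / 39 x 100 = 7.4%


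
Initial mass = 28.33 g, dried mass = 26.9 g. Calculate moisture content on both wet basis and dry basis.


Wet basis = 5.0%
Dry basis = 5.3%


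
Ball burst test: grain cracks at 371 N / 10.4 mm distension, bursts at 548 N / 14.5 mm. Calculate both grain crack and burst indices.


Crack index = 35.7 N/mm
Burst index = 37.8 N/mm


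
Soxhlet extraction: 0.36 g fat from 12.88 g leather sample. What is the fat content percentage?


Fat content = 0.36 / 12.88 x 100
Fat = 2.8%


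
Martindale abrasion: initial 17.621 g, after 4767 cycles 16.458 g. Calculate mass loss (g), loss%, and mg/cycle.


Mass loss = 1.163 g
Loss = 6.60%
Rate = 0.244 mg/cycle

Loss = 17.621 - 16.458 = 1.163 g
Loss% = 1.163 / 17.621 x 100 = 6.60%
Rate = 1.163 / 4767 x 1000 = 0.244 mg/cycle


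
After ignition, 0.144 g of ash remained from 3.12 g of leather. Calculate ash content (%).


Ash% = 0.144 / 3.12 x 100
Ash% = 4.62%


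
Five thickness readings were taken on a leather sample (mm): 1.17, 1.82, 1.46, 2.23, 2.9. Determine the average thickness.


1.92 mm

Sum = 1.17 + 1.82 + 1.46 + 2.23 + 2.9 = 9.58
Average = 9.58 / 5 = 1.92 mm


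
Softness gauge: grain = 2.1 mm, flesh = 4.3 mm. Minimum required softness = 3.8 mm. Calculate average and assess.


Average softness = 3.20 mm
Meets requirement: No


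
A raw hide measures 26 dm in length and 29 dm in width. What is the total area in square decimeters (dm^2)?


754 dm^2

Area = length x width
Area = 26 x 29 = 754 dm^2


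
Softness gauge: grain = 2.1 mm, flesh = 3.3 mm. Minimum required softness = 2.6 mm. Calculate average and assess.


Average softness = 2.70 mm
Meets requirement: Yes


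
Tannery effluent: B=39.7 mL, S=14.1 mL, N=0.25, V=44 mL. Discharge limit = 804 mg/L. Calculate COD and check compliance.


COD = (39.7 - 14.1) x 0.25 x 8000 / 44 = 1163.6 mg/L
Limit: 804 mg/L
Compliant: No


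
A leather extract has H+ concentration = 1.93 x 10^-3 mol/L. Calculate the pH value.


pH = -log10[H+]
pH = -log10(1.93 x 10^-3) = 2.71


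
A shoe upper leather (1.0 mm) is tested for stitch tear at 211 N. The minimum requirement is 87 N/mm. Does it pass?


STS = 211.0 N/mm
Passes: Yes

STS = 211 / 1.0 = 211.0 N/mm
Minimum required: 87 N/mm
Passes: Yes


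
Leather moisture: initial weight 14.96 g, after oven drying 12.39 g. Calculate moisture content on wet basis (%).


Moisture = 14.96 - 12.39 = 2.57 g
MC = 2.57 / 14.96 x 100 = 17.2%


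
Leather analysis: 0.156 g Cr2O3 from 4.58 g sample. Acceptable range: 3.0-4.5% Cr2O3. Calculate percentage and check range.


Cr2O3 = 3.41%
Within range: Yes

Cr2O3% = 0.156 / 4.58 x 100 = 3.41%
Acceptable range: 3.0 to 4.5%
Within range: Yes


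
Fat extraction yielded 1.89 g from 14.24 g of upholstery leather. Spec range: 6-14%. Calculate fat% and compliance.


Fat% = 1.89 / 14.24 x 100 = 13.3%
Spec range: 6-14%
Compliant: Yes


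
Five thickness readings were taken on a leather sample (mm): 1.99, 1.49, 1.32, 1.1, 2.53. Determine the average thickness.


1.69 mm

Sum = 1.99 + 1.49 + 1.32 + 1.1 + 2.53 = 8.43
Average = 8.43 / 5 = 1.69 mm


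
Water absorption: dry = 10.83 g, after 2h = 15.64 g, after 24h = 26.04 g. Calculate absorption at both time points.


2h absorption = 44.4%
24h absorption = 140.4%


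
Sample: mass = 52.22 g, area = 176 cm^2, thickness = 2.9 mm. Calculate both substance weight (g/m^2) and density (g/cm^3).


Substance weight = 2967.0 g/m^2
Density = 1.023 g/cm^3

SW = 52.22 / 176 x 10000 = 2967.0 g/m^2
Volume = 176 x 2.9 / 10 = 51.04 cm^3
Density = 52.22 / 51.04 = 1.023 g/cm^3


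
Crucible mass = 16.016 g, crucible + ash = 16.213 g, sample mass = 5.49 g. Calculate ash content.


Ash mass = 0.197 g
Ash content = 3.59%


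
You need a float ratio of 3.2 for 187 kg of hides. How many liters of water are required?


Water = hide weight x target ratio
Water = 187 x 3.2 = 598.4 L


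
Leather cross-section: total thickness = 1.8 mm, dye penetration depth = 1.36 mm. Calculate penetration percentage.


Penetration% = 1.36 / 1.8 x 100
Penetration = 75.6%


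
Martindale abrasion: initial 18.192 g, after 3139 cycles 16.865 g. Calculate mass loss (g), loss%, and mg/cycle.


Loss = 18.192 - 16.865 = 1.327 g
Loss% = 1.327 / 18.192 x 100 = 7.29%
Rate = 1.327 / 3139 x 1000 = 0.423 mg/cycle


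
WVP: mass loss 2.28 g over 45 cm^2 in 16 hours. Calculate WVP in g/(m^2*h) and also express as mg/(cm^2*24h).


WVP = 31.67 g/(m^2*h)
Daily rate = 76.00 mg/(cm^2*24h)

WVP = 2.28 / (45 x 16) x 10000 = 31.67 g/(m^2*h)
Mass loss in mg = 2.28 x 1000 = 2280 mg
Per cm^2 per 24h in mg: 2280 x 24 / (45 x 16) = 54720 / 720 = 76.00 mg/(cm^2*24h)


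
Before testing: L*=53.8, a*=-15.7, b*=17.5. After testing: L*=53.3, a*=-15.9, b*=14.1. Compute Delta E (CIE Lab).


Delta E = 3.44

dL = 53.3 - 53.8 = -0.5
da = -15.9 - (-15.7) = -0.2
db = 14.1 - 17.5 = -3.4
dE = sqrt((-0.5)^2 + (-0.2)^2 + (-3.4)^2) = 3.44


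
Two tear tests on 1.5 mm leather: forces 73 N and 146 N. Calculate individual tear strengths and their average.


Tear 1 = 73 / 1.5 = 48.7 N/mm
Tear 2 = 146 / 1.5 = 97.3 N/mm
Average = (48.7 + 97.3) / 2 = 73.0 N/mm


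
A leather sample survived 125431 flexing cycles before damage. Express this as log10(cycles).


log10(125431) = 5.10


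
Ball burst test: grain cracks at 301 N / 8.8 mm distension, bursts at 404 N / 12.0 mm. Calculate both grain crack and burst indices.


Crack index = 301 / 8.8 = 34.2 N/mm
Burst index = 404 / 12.0 = 33.7 N/mm


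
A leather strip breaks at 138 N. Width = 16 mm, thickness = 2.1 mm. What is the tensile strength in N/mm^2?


4.11 N/mm^2

Cross-sectional area = 16 x 2.1 = 33.6 mm^2
Tensile strength = 138 / 33.6 = 4.11 N/mm^2


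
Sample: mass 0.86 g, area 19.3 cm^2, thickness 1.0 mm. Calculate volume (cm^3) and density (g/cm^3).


Volume = 1.930 cm^3
Density = 0.446 g/cm^3

Thickness in cm = 1.0 / 10 = 0.10 cm
Volume = 19.3 x 0.10 = 1.930 cm^3
Density = 0.86 / 1.930 = 0.446 g/cm^3


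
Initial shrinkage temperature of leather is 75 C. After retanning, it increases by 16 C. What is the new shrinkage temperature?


New Ts = 75 + 16 = 91 C


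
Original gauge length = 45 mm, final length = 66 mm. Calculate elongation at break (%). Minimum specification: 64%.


Extension = 66 - 45 = 21 mm
Elongation = 21 / 45 x 100 = 46.7%
Minimum required: 64%
Meets specification: No


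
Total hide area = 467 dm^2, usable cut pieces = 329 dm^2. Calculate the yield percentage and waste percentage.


Yield = 329 / 467 x 100 = 70.4%
Waste = 467 - 329 = 138 dm^2
Waste% = 100 - 70.4 = 29.6%


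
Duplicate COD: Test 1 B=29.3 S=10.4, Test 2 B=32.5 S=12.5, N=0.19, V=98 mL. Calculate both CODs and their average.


COD1 = 293.1 mg/L
COD2 = 310.2 mg/L
Average = 301.7 mg/L


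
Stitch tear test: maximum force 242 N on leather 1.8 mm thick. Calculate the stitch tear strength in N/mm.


134.4 N/mm

Stitch tear strength = force / thickness
STS = 242 / 1.8 = 134.4 N/mm


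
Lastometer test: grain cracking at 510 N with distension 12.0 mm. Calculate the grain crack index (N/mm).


Grain crack index = force / distension
Index = 510 / 12.0 = 42.5 N/mm


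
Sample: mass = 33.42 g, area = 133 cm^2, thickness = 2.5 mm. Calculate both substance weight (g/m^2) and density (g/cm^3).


SW = 33.42 / 133 x 10000 = 2512.8 g/m^2
Volume = 133 x 2.5 / 10 = 33.25 cm^3
Density = 33.42 / 33.25 = 1.005 g/cm^3


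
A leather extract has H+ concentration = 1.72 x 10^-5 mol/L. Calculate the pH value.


pH = -log10[H+]
pH = -log10(1.72 x 10^-5) = 4.76


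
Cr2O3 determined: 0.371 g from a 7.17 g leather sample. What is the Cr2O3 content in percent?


Cr2O3% = 0.371 / 7.17 x 100
Cr2O3% = 5.17%


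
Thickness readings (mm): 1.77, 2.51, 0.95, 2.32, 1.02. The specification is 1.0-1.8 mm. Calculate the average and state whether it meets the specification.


Average = 1.71 mm
Within specification: Yes

Sum = 8.57
Average = 8.57 / 5 = 1.71 mm
Specification range: 1.0 to 1.8 mm
Within spec: Yes


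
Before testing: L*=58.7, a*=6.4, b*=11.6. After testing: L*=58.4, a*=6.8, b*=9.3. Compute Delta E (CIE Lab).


Delta E = 2.35


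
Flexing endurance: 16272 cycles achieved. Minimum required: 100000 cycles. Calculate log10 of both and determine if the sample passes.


log10(16272) = 4.21
log10(100000) = 5.00
Passes: No


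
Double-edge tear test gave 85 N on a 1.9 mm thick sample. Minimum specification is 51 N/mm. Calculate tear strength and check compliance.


Tear strength = 85 / 1.9 = 44.7 N/mm
Required minimum = 51 N/mm
Compliant: No


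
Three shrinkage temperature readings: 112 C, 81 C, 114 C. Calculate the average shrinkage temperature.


102.3 C

Average = (112 + 81 + 114) / 3
Average = 307 / 3 = 102.3 C


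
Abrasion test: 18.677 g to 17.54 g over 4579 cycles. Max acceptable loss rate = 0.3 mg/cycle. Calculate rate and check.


Rate = 0.248 mg/cycle
Passes: Yes

Loss = 18.677 - 17.54 = 1.137 g
Rate = 1.137 g / 4579 cycles x 1000 = 0.248 mg/cycle
Max = 0.3 mg/cycle
Passes: Yes


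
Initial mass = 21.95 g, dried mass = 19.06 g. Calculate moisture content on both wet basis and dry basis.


Wet basis = 13.2%
Dry basis = 15.2%


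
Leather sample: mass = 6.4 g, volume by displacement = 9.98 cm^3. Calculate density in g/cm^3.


Density = mass / volume
Density = 6.4 / 9.98 = 0.641 g/cm^3


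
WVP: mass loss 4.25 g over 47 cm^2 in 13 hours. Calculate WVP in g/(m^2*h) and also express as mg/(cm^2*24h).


WVP = 69.56 g/(m^2*h)
Daily rate = 166.94 mg/(cm^2*24h)

WVP = 4.25 / (47 x 13) x 10000 = 69.56 g/(m^2*h)
Mass loss in mg = 4.25 x 1000 = 4250 mg
Per cm^2 per 24h in mg: 4250 x 24 / (47 x 13) = 102000 / 611 = 166.94 mg/(cm^2*24h)


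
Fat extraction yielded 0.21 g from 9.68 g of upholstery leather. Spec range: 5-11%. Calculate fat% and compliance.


Fat% = 0.21 / 9.68 x 100 = 2.2%
Spec range: 5-11%
Compliant: No


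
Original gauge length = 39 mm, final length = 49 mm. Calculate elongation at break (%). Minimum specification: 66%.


Elongation = 25.6%
Meets spec: No


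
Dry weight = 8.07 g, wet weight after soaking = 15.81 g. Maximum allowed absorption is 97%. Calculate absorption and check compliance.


Absorption = 95.9%
Compliant: Yes

WA = (15.81 - 8.07) / 8.07 x 100 = 95.9%
Maximum allowed: 97%
Compliant: Yes


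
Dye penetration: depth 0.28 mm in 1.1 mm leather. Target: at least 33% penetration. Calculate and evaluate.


Penetration = 0.28 / 1.1 x 100 = 25.5%
Target: 33%
Meets target: No


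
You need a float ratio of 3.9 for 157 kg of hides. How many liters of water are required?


Water = hide weight x target ratio
Water = 157 x 3.9 = 612.3 L


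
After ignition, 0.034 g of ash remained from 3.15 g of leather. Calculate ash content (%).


1.08%


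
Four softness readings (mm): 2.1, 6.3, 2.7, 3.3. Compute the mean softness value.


3.60 mm

Sum = 2.1 + 6.3 + 2.7 + 3.3
Mean = 14.4 / 4 = 3.60 mm


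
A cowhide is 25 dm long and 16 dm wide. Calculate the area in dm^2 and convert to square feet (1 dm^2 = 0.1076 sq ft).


Area = 25 x 16 = 400 dm^2
Conversion: 400 x 0.1076 = 43.04 sq ft


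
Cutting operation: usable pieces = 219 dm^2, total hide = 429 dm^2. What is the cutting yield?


Yield = usable / total x 100
Yield = 219 / 429 x 100 = 51.0%


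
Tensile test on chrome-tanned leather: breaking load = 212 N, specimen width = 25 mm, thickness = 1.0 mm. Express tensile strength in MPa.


Cross-section = 25 x 1.0 = 25.0 mm^2
TS = 212 / 25.0 = 8.48 MPa
(1 N/mm^2 = 1 MPa)


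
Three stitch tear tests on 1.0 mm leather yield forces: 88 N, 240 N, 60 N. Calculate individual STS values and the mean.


STS1 = 88.0 N/mm
STS2 = 240.0 N/mm
STS3 = 60.0 N/mm
Mean = 129.3 N/mm


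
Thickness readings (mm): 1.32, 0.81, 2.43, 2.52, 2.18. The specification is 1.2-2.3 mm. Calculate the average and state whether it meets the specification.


Average = 1.85 mm
Within specification: Yes

Sum = 9.26
Average = 9.26 / 5 = 1.85 mm
Specification range: 1.2 to 2.3 mm
Within spec: Yes


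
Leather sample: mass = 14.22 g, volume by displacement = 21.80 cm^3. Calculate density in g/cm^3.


0.652 g/cm^3

Density = mass / volume
Density = 14.22 / 21.80 = 0.652 g/cm^3


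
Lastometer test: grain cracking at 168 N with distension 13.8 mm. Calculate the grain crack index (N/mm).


12.2 N/mm


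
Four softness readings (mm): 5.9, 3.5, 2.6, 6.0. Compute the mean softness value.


Sum = 5.9 + 3.5 + 2.6 + 6.0
Mean = 18.0 / 4 = 4.50 mm


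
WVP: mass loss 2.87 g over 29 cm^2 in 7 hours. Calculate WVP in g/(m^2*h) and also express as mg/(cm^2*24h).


WVP = 141.38 g/(m^2*h)
Daily rate = 339.31 mg/(cm^2*24h)


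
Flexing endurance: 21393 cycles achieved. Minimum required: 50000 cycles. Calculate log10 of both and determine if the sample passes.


log10(21393) = 4.33
log10(50000) = 4.70
Passes: No


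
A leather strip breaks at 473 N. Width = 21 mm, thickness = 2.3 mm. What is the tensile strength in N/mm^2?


9.79 N/mm^2

Cross-sectional area = 21 x 2.3 = 48.3 mm^2
Tensile strength = 473 / 48.3 = 9.79 N/mm^2


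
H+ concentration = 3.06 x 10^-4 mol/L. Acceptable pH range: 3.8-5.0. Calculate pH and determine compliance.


pH = 3.51
Compliant: No


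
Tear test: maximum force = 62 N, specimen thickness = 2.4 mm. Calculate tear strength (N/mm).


Tear strength = force / thickness
Tear = 62 / 2.4 = 25.8 N/mm


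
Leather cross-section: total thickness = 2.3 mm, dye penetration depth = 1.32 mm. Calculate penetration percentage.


Penetration% = 1.32 / 2.3 x 100
Penetration = 57.4%


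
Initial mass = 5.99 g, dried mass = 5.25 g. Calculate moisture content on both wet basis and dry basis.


Moisture lost = 5.99 - 5.25 = 0.74 g
Wet basis MC = 0.74 / 5.99 x 100 = 12.4%
Dry basis MC = 0.74 / 5.25 x 100 = 14.1%


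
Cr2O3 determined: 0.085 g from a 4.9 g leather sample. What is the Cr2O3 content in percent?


1.73%


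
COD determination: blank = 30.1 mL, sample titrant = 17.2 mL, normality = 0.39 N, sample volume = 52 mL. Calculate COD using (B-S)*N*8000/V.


COD = (30.1 - 17.2) x 0.39 x 8000 / 52
COD = 12.9 x 0.39 x 8000 / 52
COD = 774.0 mg/L


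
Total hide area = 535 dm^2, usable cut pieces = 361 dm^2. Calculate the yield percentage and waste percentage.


Yield = 361 / 535 x 100 = 67.5%
Waste = 535 - 361 = 174 dm^2
Waste% = 100 - 67.5 = 32.5%


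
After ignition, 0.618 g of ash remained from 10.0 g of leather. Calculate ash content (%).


6.18%

Ash% = 0.618 / 10.0 x 100
Ash% = 6.18%


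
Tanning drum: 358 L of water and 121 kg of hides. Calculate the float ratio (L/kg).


3.0


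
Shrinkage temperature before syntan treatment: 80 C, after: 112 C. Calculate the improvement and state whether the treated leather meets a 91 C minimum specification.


Improvement = 32 C
Meets 91 C spec: Yes


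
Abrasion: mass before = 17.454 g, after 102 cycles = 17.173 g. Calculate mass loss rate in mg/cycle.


Mass loss = 17.454 - 17.173 = 0.281 g
Rate = 0.281 / 102 x 1000 = 2.755 mg/cycle


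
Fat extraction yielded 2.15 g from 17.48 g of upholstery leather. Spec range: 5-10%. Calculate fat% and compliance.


Fat content = 12.3%
Compliant: No


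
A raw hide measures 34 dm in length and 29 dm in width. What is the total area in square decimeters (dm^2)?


986 dm^2

Area = length x width
Area = 34 x 29 = 986 dm^2


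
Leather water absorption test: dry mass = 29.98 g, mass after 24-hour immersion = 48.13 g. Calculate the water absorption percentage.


Water absorbed = 48.13 - 29.98 = 18.15 g
WA% = 18.15 / 29.98 x 100 = 60.5%


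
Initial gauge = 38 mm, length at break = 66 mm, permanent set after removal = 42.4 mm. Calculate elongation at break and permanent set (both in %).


Elongation at break = 73.7%
Permanent set = 11.6%

Elongation at break = (66 - 38) / 38 x 100 = 73.7%
Permanent set = (42.4 - 38) / 38 x 100 = 11.6%


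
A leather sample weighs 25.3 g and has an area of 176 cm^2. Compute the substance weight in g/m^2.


Substance weight = mass / area x 10000
SW = 25.3 / 176 x 10000
SW = 1437.5 g/m^2


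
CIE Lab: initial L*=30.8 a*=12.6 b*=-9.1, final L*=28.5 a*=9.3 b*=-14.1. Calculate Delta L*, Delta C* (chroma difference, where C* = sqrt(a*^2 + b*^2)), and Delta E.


Delta L* = 28.5 - 30.8 = -2.3
C1* = sqrt((12.6)^2 + (-9.1)^2) = 15.543
C2* = sqrt((9.3)^2 + (-14.1)^2) = 16.891
Delta C* = 16.891 - 15.543 = 1.35
Delta E = sqrt((-2.3)^2 + (-3.3)^2 + (-5.0)^2) = 6.42


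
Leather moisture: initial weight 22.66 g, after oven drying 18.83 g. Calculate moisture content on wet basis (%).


16.9%


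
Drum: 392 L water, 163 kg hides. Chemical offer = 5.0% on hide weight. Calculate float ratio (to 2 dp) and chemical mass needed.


Float ratio = 392 / 163 = 2.40
Chemical = 163 x 5.0 / 100 = 8.15 kg


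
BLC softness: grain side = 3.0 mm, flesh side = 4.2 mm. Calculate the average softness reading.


3.60 mm

Average = (3.0 + 4.2) / 2
Average = 3.60 mm


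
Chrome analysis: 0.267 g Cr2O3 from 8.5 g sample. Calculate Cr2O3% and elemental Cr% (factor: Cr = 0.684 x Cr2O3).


Cr2O3% = 0.267 / 8.5 x 100 = 3.14%
Cr% = 3.14 x 0.684 = 2.15%


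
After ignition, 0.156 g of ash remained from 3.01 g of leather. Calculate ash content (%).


Ash% = 0.156 / 3.01 x 100
Ash% = 5.18%


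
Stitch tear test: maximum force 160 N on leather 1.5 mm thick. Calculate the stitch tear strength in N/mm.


106.7 N/mm


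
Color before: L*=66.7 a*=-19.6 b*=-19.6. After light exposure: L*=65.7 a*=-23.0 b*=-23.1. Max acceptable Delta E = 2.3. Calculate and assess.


dL = -1.0, da = -3.4, db = -3.5
dE = sqrt((-1.0)^2 + (-3.4)^2 + (-3.5)^2) = 4.98
Max = 2.3
Passes: No


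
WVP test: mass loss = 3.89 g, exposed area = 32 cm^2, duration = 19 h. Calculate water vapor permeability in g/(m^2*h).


63.98 g/(m^2*h)

WVP = mass_loss / (area x time) x 10000
WVP = 3.89 / (32 x 19) x 10000
WVP = 3.89 / 608 x 10000 = 63.98 g/(m^2*h)


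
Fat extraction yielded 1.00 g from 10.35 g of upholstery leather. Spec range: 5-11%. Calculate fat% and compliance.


Fat content = 9.7%
Compliant: Yes


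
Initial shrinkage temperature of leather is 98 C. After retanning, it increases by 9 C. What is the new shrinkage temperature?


New Ts = 98 + 9 = 107 C


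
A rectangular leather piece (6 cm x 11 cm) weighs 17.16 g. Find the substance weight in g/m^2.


Area = 6 x 11 = 66 cm^2
SW = 17.16 / 66 x 10000 = 2600.0 g/m^2


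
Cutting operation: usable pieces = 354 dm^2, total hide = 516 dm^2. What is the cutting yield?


Yield = usable / total x 100
Yield = 354 / 516 x 100 = 68.6%


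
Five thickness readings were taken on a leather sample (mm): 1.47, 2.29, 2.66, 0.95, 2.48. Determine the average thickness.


Sum = 1.47 + 2.29 + 2.66 + 0.95 + 2.48 = 9.85
Average = 9.85 / 5 = 1.97 mm


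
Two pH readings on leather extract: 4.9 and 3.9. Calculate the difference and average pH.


Difference = |4.9 - 3.9| = 1.0
Average = (4.9 + 3.9) / 2 = 4.40


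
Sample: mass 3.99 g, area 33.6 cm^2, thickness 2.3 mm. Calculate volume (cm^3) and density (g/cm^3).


Volume = 7.728 cm^3
Density = 0.516 g/cm^3


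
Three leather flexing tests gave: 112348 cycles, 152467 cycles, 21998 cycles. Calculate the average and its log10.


Average = (112348 + 152467 + 21998) / 3 = 95604 cycles
log10(95604) = 4.98


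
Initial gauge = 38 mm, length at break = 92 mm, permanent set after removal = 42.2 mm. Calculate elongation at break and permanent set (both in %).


Elongation at break = 142.1%
Permanent set = 11.1%

Elongation at break = (92 - 38) / 38 x 100 = 142.1%
Permanent set = (42.2 - 38) / 38 x 100 = 11.1%


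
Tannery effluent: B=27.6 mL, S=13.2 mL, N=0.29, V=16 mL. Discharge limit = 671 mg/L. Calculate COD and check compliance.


COD = (27.6 - 13.2) x 0.29 x 8000 / 16 = 2088.0 mg/L
Limit: 671 mg/L
Compliant: No


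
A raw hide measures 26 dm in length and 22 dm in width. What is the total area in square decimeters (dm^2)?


Area = length x width
Area = 26 x 22 = 572 dm^2


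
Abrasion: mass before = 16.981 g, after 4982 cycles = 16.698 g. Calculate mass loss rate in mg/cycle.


0.057 mg/cycle


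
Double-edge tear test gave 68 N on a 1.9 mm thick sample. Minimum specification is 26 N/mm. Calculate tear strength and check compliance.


Tear strength = 68 / 1.9 = 35.8 N/mm
Required minimum = 26 N/mm
Compliant: Yes


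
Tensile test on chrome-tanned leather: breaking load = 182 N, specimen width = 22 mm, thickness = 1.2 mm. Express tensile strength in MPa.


Cross-section = 22 x 1.2 = 26.4 mm^2
TS = 182 / 26.4 = 6.89 MPa
(1 N/mm^2 = 1 MPa)


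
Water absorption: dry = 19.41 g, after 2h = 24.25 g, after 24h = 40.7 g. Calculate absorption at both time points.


2h absorption = 24.9%
24h absorption = 109.7%


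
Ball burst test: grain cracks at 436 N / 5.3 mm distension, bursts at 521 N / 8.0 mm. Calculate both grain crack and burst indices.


Crack index = 82.3 N/mm
Burst index = 65.1 N/mm

Crack index = 436 / 5.3 = 82.3 N/mm
Burst index = 521 / 8.0 = 65.1 N/mm


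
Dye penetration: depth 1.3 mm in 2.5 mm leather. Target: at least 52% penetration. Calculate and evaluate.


Penetration = 1.3 / 2.5 x 100 = 52.0%
Target: 52%
Meets target: Yes


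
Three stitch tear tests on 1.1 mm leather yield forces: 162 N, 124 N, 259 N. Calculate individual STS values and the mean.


STS1 = 147.3 N/mm
STS2 = 112.7 N/mm
STS3 = 235.5 N/mm
Mean = 165.2 N/mm


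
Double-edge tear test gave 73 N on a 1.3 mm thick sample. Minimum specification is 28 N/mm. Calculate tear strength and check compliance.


Tear strength = 73 / 1.3 = 56.2 N/mm
Required minimum = 28 N/mm
Compliant: Yes


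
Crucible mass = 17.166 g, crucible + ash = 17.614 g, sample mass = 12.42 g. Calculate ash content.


Ash mass = 17.614 - 17.166 = 0.448 g
Ash% = 0.448 / 12.42 x 100 = 3.61%


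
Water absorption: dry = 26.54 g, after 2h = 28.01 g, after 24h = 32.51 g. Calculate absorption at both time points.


2h absorption = 5.5%
24h absorption = 22.5%


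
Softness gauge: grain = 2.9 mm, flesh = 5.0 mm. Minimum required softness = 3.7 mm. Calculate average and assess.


Average = (2.9 + 5.0) / 2 = 3.95 mm
Minimum = 3.7 mm
Meets requirement: Yes


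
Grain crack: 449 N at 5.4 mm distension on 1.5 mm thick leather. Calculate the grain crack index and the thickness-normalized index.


Crack index = 449 / 5.4 = 83.1 N/mm
Normalized = 83.1 / 1.5 = 55.4 N/mm per mm


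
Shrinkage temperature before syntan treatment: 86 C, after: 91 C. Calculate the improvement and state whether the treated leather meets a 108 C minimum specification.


Improvement = 5 C
Meets 108 C spec: No


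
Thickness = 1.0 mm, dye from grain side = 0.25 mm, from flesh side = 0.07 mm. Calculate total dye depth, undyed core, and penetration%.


Total dyed = 0.25 + 0.07 = 0.32 mm
Undyed core = 1.0 - 0.32 = 0.68 mm
Penetration = 0.32 / 1.0 x 100 = 32.0%


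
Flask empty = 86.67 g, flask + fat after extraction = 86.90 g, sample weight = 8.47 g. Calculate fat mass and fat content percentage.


Fat mass = 0.23 g
Fat content = 2.7%

Fat mass = 86.90 - 86.67 = 0.23 g
Fat% = 0.23 / 8.47 x 100 = 2.7%


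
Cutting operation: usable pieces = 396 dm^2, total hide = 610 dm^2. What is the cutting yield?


64.9%


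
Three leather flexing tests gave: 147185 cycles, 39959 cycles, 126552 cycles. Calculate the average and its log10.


Average = (147185 + 39959 + 126552) / 3 = 104565 cycles
log10(104565) = 5.02


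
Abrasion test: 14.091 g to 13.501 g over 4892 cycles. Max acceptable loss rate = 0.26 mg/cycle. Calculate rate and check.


Rate = 0.121 mg/cycle
Passes: Yes

Loss = 14.091 - 13.501 = 0.590 g
Rate = 0.590 g / 4892 cycles x 1000 = 0.121 mg/cycle
Max = 0.26 mg/cycle
Passes: Yes


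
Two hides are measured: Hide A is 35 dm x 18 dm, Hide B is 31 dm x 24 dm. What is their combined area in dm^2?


Hide A area = 35 x 18 = 630 dm^2
Hide B area = 31 x 24 = 744 dm^2
Total = 630 + 744 = 1374 dm^2


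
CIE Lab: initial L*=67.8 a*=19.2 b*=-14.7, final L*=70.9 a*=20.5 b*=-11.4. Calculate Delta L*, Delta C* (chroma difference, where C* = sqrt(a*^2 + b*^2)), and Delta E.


Delta L* = 3.1
Delta C* = -0.72
Delta E = 4.71

Delta L* = 70.9 - 67.8 = 3.1
C1* = sqrt((19.2)^2 + (-14.7)^2) = 24.181
C2* = sqrt((20.5)^2 + (-11.4)^2) = 23.457
Delta C* = 23.457 - 24.181 = -0.72
Delta E = sqrt((3.1)^2 + (1.3)^2 + (3.3)^2) = 4.71


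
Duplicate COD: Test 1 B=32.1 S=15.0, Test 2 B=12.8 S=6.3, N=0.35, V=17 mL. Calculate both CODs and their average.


COD1 = 2816.5 mg/L
COD2 = 1070.6 mg/L
Average = 1943.6 mg/L

COD1 = (32.1 - 15.0) x 0.35 x 8000 / 17 = 2816.5 mg/L
COD2 = (12.8 - 6.3) x 0.35 x 8000 / 17 = 1070.6 mg/L
Average = (2816.5 + 1070.6) / 2 = 1943.6 mg/L


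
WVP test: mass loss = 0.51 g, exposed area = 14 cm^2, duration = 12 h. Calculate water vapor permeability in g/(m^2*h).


30.36 g/(m^2*h)

WVP = mass_loss / (area x time) x 10000
WVP = 0.51 / (14 x 12) x 10000
WVP = 0.51 / 168 x 10000 = 30.36 g/(m^2*h)


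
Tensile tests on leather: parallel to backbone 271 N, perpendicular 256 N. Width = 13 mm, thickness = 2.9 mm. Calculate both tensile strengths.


Area = 13 x 2.9 = 37.7 mm^2
TS (parallel) = 271 / 37.7 = 7.19 N/mm^2
TS (perpendicular) = 256 / 37.7 = 6.79 N/mm^2


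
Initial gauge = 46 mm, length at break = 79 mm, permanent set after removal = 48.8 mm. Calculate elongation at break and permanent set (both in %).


Elongation at break = (79 - 46) / 46 x 100 = 71.7%
Permanent set = (48.8 - 46) / 46 x 100 = 6.1%


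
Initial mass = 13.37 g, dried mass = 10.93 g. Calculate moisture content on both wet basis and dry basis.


Moisture lost = 13.37 - 10.93 = 2.44 g
Wet basis MC = 2.44 / 13.37 x 100 = 18.2%
Dry basis MC = 2.44 / 10.93 x 100 = 22.3%


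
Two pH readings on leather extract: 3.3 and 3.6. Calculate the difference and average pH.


Difference = 0.3
Average pH = 3.45

Difference = |3.3 - 3.6| = 0.3
Average = (3.3 + 3.6) / 2 = 3.45


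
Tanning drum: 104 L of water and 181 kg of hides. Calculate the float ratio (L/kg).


Float ratio = water / hide weight
Ratio = 104 / 181 = 0.6


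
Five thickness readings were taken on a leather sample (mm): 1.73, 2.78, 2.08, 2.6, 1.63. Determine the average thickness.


Sum = 1.73 + 2.78 + 2.08 + 2.6 + 1.63 = 10.82
Average = 10.82 / 5 = 2.16 mm


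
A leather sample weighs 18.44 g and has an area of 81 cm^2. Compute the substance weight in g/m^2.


Substance weight = mass / area x 10000
SW = 18.44 / 81 x 10000
SW = 2276.5 g/m^2


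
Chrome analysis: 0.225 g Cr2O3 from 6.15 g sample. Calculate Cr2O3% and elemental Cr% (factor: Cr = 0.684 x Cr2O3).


Cr2O3 = 3.66%
Cr = 2.50%

Cr2O3% = 0.225 / 6.15 x 100 = 3.66%
Cr% = 3.66 x 0.684 = 2.50%


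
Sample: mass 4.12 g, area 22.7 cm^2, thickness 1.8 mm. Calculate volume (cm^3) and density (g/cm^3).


Volume = 4.086 cm^3
Density = 1.008 g/cm^3


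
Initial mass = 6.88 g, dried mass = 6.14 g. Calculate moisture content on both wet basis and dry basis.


Moisture lost = 6.88 - 6.14 = 0.74 g
Wet basis MC = 0.74 / 6.88 x 100 = 10.8%
Dry basis MC = 0.74 / 6.14 x 100 = 12.1%
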